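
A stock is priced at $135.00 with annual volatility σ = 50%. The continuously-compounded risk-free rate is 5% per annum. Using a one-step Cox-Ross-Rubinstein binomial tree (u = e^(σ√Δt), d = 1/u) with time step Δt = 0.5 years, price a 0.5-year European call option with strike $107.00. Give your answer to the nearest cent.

$37.22

CRR parameters: u = e^(σ√Δt) = e^(0.5·√0.5) = 1.4241, d = 1/u = 0.7022
Per-period rate: rΔt = 0.05·0.5 = 0.025, so R = e^0.025 = 1.0253
Risk-neutral probability p = (e^0.025 − 0.7022)/(1.4241 − 0.7022) = 0.3231/0.7219 = 0.4476
Terminal stock prices: S_u = 192.3, S_d = 94.8
Terminal payoffs (S − K): max(85.26, 0) = 85.26, max(-12.2, 0) = 0
Node 0 (S = 135): V_0 = e^(−0.025)·[0.4476·85.2561 + 0.5524·0.0000] = 37.2173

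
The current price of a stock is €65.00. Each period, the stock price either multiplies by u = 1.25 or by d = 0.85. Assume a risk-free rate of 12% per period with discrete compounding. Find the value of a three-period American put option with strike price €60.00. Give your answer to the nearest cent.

€1.44

Risk-neutral probability p = (1 + 0.12 − 0.85)/(1.25 − 0.85) = 0.2700/0.4000 = 0.6750
Terminal stock prices: S_uuu = 127, S_uud = 86.33, S_udd = 58.7, S_ddd = 39.92
Terminal payoffs (K − S): max(-66.95, 0) = 0, max(-26.33, 0) = 0, max(1.297, 0) = 1.297, max(20.08, 0) = 20.08
Node uu (S = 101.6): continuation = 1/1.12·[0.6750·0.0000 + 0.3250·0.0000] = 0.0000; exercise value = 0.0000 ≤ continuation, so V_uu = 0.0000
Node ud (S = 69.06): continuation = 1/1.12·[0.6750·0.0000 + 0.3250·1.2969] = 0.3763; exercise value = 0.0000 ≤ continuation, so V_ud = 0.3763
Node dd (S = 46.96): continuation = 1/1.12·[0.6750·1.2969 + 0.3250·20.0819] = 6.6089; exercise value = 13.0375 > continuation, so V_dd = 13.0375 (exercise)
Node u (S = 81.25): continuation = 1/1.12·[0.6750·0.0000 + 0.3250·0.3763] = 0.1092; exercise value = 0.0000 ≤ continuation, so V_u = 0.1092
Node d (S = 55.25): continuation = 1/1.12·[0.6750·0.3763 + 0.3250·13.0375] = 4.0100; exercise value = 4.7500 > continuation, so V_d = 4.7500 (exercise)
Node 0 (S = 65): continuation = 1/1.12·[0.6750·0.1092 + 0.3250·4.7500] = 1.4442; exercise value = 0.0000 ≤ continuation, so V_0 = 1.4442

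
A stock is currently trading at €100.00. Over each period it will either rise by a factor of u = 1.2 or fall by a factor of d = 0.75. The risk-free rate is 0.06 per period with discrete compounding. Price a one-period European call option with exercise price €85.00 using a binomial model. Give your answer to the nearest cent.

€22.75

Risk-neutral probability p = (1 + 0.06 − 0.75)/(1.2 − 0.75) = 0.3100/0.4500 = 0.6889
Terminal stock prices: S_u = 120, S_d = 75
Terminal payoffs (S − K): max(35, 0) = 35, max(-10, 0) = 0
Node 0 (S = 100): V_0 = 1/1.06·[0.6889·35.0000 + 0.3111·0.0000] = 22.7463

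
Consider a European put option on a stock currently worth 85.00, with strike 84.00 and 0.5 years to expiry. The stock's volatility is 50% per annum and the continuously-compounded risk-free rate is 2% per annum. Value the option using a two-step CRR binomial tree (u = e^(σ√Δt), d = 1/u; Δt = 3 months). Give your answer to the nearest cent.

CRR parameters: u = e^(σ√Δt) = e^(0.5·√0.25) = 1.2840, d = 1/u = 0.7788
Per-period rate: rΔt = 0.02·0.25 = 0.005, so R = e^0.005 = 1.0050
Risk-neutral probability p = (e^0.005 − 0.7788)/(1.2840 − 0.7788) = 0.2262/0.5052 = 0.4477
Terminal stock prices: S_uu = 140.1, S_ud = 85, S_dd = 51.56
Terminal payoffs (K − S): max(-56.14, 0) = 0, max(-1, 0) = 0, max(32.44, 0) = 32.44
Node u (S = 109.1): V_u = e^(−0.005)·[0.4477·0.0000 + 0.5523·0.0000] = 0.0000
Node d (S = 66.2): V_d = e^(−0.005)·[0.4477·0.0000 + 0.5523·32.4449] = 17.8285
Node 0 (S = 85): V_0 = e^(−0.005)·[0.4477·0.0000 + 0.5523·17.8285] = 9.7968

9.80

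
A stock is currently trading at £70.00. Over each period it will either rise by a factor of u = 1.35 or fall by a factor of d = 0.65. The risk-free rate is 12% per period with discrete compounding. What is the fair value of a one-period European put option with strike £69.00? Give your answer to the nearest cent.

£6.89

Risk-neutral probability p = (1 + 0.12 − 0.65)/(1.35 − 0.65) = 0.4700/0.7000 = 0.6714
Terminal stock prices: S_u = 94.5, S_d = 45.5
Terminal payoffs (K − S): max(-25.5, 0) = 0, max(23.5, 0) = 23.5
Node 0 (S = 70): V_0 = 1/1.12·[0.6714·0.0000 + 0.3286·23.5000] = 6.8941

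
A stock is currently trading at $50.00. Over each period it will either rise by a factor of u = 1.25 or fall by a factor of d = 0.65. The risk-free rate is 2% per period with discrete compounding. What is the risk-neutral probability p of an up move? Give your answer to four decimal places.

Risk-neutral probability p = (1 + 0.02 − 0.65)/(1.25 − 0.65) = 0.3700/0.6000 = 0.6167

p = 0.6167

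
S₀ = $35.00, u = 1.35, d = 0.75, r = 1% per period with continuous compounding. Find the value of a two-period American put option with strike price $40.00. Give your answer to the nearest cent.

$8.81

Risk-neutral probability p = (e^0.01 − 0.75)/(1.35 − 0.75) = 0.2601/0.6000 = 0.4334
Terminal stock prices: S_uu = 63.79, S_ud = 35.44, S_dd = 19.69
Terminal payoffs (K − S): max(-23.79, 0) = 0, max(4.562, 0) = 4.562, max(20.31, 0) = 20.31
Node u (S = 47.25): continuation = e^(−0.01)·[0.4334·0.0000 + 0.5666·4.5625] = 2.5593; exercise value = 0.0000 ≤ continuation, so V_u = 2.5593
Node d (S = 26.25): continuation = e^(−0.01)·[0.4334·4.5625 + 0.5666·20.3125] = 13.3520; exercise value = 13.7500 > continuation, so V_d = 13.7500 (exercise)
Node 0 (S = 35): continuation = e^(−0.01)·[0.4334·2.5593 + 0.5666·13.7500] = 8.8112; exercise value = 5.0000 ≤ continuation, so V_0 = 8.8112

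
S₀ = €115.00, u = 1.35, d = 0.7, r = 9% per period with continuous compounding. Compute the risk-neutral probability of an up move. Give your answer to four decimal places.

p = 0.6064

Risk-neutral probability p = (e^0.09 − 0.7)/(1.35 − 0.7) = 0.3942/0.6500 = 0.6064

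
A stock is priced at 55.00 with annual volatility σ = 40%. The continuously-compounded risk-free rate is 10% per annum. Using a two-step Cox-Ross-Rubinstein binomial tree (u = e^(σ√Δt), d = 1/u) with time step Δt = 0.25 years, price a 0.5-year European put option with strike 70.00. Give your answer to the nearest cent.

CRR parameters: u = e^(σ√Δt) = e^(0.4·√0.25) = 1.2214, d = 1/u = 0.8187
Per-period rate: rΔt = 0.1·0.25 = 0.025, so R = e^0.025 = 1.0253
Risk-neutral probability p = (e^0.025 − 0.8187)/(1.2214 − 0.8187) = 0.2066/0.4027 = 0.5130
Terminal stock prices: S_uu = 82.05, S_ud = 55, S_dd = 36.87
Terminal payoffs (K − S): max(-12.05, 0) = 0, max(15, 0) = 15, max(33.13, 0) = 33.13
Node u (S = 67.18): V_u = e^(−0.025)·[0.5130·0.0000 + 0.4870·15.0000] = 7.1241
Node d (S = 45.03): V_d = e^(−0.025)·[0.5130·15.0000 + 0.4870·33.1324] = 23.2415
Node 0 (S = 55): V_0 = e^(−0.025)·[0.5130·7.1241 + 0.4870·23.2415] = 14.6031

14.60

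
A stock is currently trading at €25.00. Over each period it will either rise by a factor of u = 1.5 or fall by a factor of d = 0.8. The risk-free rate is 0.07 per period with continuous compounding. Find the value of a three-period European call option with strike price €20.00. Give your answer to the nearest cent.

Risk-neutral probability p = (e^0.07 − 0.8)/(1.5 − 0.8) = 0.2725/0.7000 = 0.3893
Terminal stock prices: S_uuu = 84.38, S_uud = 45, S_udd = 24, S_ddd = 12.8
Terminal payoffs (S − K): max(64.38, 0) = 64.38, max(25, 0) = 25, max(4, 0) = 4, max(-7.2, 0) = 0
Node uu (S = 56.25): V_uu = e^(−0.07)·[0.3893·64.3750 + 0.6107·25.0000] = 37.6021
Node ud (S = 30): V_ud = e^(−0.07)·[0.3893·25.0000 + 0.6107·4.0000] = 11.3521
Node dd (S = 16): V_dd = e^(−0.07)·[0.3893·4.0000 + 0.6107·0.0000] = 1.4519
Node u (S = 37.5): V_u = e^(−0.07)·[0.3893·37.6021 + 0.6107·11.3521] = 20.1128
Node d (S = 20): V_d = e^(−0.07)·[0.3893·11.3521 + 0.6107·1.4519] = 4.9473
Node 0 (S = 25): V_0 = e^(−0.07)·[0.3893·20.1128 + 0.6107·4.9473] = 10.1176

€10.12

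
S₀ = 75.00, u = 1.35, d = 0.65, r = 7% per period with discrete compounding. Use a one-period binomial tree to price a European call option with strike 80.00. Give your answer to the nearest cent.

Risk-neutral probability p = (1 + 0.07 − 0.65)/(1.35 − 0.65) = 0.4200/0.7000 = 0.6000
Terminal stock prices: S_u = 101.2, S_d = 48.75
Terminal payoffs (S − K): max(21.25, 0) = 21.25, max(-31.25, 0) = 0
Node 0 (S = 75): V_0 = 1/1.07·[0.6000·21.2500 + 0.4000·0.0000] = 11.9159

11.92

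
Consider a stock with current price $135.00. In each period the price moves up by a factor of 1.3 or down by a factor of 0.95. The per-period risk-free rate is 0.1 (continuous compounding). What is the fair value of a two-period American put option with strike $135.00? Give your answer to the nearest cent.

$3.40

Risk-neutral probability p = (e^0.1 − 0.95)/(1.3 − 0.95) = 0.1552/0.3500 = 0.4433
Terminal stock prices: S_uu = 228.2, S_ud = 166.7, S_dd = 121.8
Terminal payoffs (K − S): max(-93.15, 0) = 0, max(-31.72, 0) = 0, max(13.16, 0) = 13.16
Node u (S = 175.5): continuation = e^(−0.1)·[0.4433·0.0000 + 0.5567·0.0000] = 0.0000; exercise value = 0.0000 ≤ continuation, so V_u = 0.0000
Node d (S = 128.2): continuation = e^(−0.1)·[0.4433·0.0000 + 0.5567·13.1625] = 6.6297; exercise value = 6.7500 > continuation, so V_d = 6.7500 (exercise)
Node 0 (S = 135): continuation = e^(−0.1)·[0.4433·0.0000 + 0.5567·6.7500] = 3.3999; exercise value = 0.0000 ≤ continuation, so V_0 = 3.3999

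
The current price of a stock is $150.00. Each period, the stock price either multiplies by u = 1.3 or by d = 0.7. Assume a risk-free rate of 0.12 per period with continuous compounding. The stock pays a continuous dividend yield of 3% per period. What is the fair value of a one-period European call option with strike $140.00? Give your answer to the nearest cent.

$32.05

Per-period risk-free factor R = e^0.12 = 1.1275; dividend-adjusted growth = e^(0.12−0.03) = 1.0942.
Risk-neutral probability p = (1.0942 − 0.7)/(1.3 − 0.7) = 0.3942/0.6000 = 0.6570
Terminal stock prices: S_u = 195, S_d = 105
Terminal payoffs (S − K): max(55, 0) = 55, max(-35, 0) = 0
Node 0 (S = 150): V_0 = e^(−0.12)·[0.6570·55.0000 + 0.3430·0.0000] = 32.0468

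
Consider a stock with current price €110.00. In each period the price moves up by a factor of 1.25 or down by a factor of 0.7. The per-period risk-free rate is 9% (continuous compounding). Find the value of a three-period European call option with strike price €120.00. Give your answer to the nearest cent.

Risk-neutral probability p = (e^0.09 − 0.7)/(1.25 − 0.7) = 0.3942/0.5500 = 0.7167
Terminal stock prices: S_uuu = 214.8, S_uud = 120.3, S_udd = 67.37, S_ddd = 37.73
Terminal payoffs (S − K): max(94.84, 0) = 94.84, max(0.3125, 0) = 0.3125, max(-52.63, 0) = 0, max(-82.27, 0) = 0
Node uu (S = 171.9): V_uu = e^(−0.09)·[0.7167·94.8438 + 0.2833·0.3125] = 62.2033
Node ud (S = 96.25): V_ud = e^(−0.09)·[0.7167·0.3125 + 0.2833·0.0000] = 0.2047
Node dd (S = 53.9): V_dd = e^(−0.09)·[0.7167·0.0000 + 0.2833·0.0000] = 0.0000
Node u (S = 137.5): V_u = e^(−0.09)·[0.7167·62.2033 + 0.2833·0.2047] = 40.7959
Node d (S = 77): V_d = e^(−0.09)·[0.7167·0.2047 + 0.2833·0.0000] = 0.1341
Node 0 (S = 110): V_0 = e^(−0.09)·[0.7167·40.7959 + 0.2833·0.1341] = 26.7559

€26.76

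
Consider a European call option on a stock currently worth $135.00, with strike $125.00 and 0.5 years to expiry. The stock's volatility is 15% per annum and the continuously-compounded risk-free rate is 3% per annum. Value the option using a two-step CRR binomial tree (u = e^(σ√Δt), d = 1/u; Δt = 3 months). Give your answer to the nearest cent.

CRR parameters: u = e^(σ√Δt) = e^(0.15·√0.25) = 1.0779, d = 1/u = 0.9277
Per-period rate: rΔt = 0.03·0.25 = 0.0075, so R = e^0.0075 = 1.0075
Risk-neutral probability p = (e^0.0075 − 0.9277)/(1.0779 − 0.9277) = 0.0798/0.1501 = 0.5314
Terminal stock prices: S_uu = 156.8, S_ud = 135, S_dd = 116.2
Terminal payoffs (S − K): max(31.85, 0) = 31.85, max(10, 0) = 10, max(-8.804, 0) = 0
Node u (S = 145.5): V_u = e^(−0.0075)·[0.5314·31.8476 + 0.4686·10.0000] = 21.4484
Node d (S = 125.2): V_d = e^(−0.0075)·[0.5314·10.0000 + 0.4686·0.0000] = 5.2743
Node 0 (S = 135): V_0 = e^(−0.0075)·[0.5314·21.4484 + 0.4686·5.2743] = 13.7656

$13.77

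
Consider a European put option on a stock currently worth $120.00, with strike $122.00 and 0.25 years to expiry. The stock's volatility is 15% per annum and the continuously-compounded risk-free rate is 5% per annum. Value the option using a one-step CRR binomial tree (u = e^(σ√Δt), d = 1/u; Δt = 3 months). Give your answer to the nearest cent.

$4.58

CRR parameters: u = e^(σ√Δt) = e^(0.15·√0.25) = 1.0779, d = 1/u = 0.9277
Per-period rate: rΔt = 0.05·0.25 = 0.0125, so R = e^0.0125 = 1.0126
Risk-neutral probability p = (e^0.0125 − 0.9277)/(1.0779 − 0.9277) = 0.0848/0.1501 = 0.5650
Terminal stock prices: S_u = 129.3, S_d = 111.3
Terminal payoffs (K − S): max(-7.346, 0) = 0, max(10.67, 0) = 10.67
Node 0 (S = 120): V_0 = e^(−0.0125)·[0.5650·0.0000 + 0.4350·10.6708] = 4.5837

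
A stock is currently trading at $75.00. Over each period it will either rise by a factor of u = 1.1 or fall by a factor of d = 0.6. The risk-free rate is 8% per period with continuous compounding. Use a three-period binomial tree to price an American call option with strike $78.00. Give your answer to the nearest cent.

$15.50

Risk-neutral probability p = (e^0.08 − 0.6)/(1.1 − 0.6) = 0.4833/0.5000 = 0.9666
Terminal stock prices: S_uuu = 99.83, S_uud = 54.45, S_udd = 29.7, S_ddd = 16.2
Terminal payoffs (S − K): max(21.83, 0) = 21.83, max(-23.55, 0) = 0, max(-48.3, 0) = 0, max(-61.8, 0) = 0
Node uu (S = 90.75): continuation = e^(−0.08)·[0.9666·21.8250 + 0.0334·0.0000] = 19.4736; exercise value = 12.7500 ≤ continuation, so V_uu = 19.4736
Node ud (S = 49.5): continuation = e^(−0.08)·[0.9666·0.0000 + 0.0334·0.0000] = 0.0000; exercise value = 0.0000 ≤ continuation, so V_ud = 0.0000
Node dd (S = 27): continuation = e^(−0.08)·[0.9666·0.0000 + 0.0334·0.0000] = 0.0000; exercise value = 0.0000 ≤ continuation, so V_dd = 0.0000
Node u (S = 82.5): continuation = e^(−0.08)·[0.9666·19.4736 + 0.0334·0.0000] = 17.3755; exercise value = 4.5000 ≤ continuation, so V_u = 17.3755
Node d (S = 45): continuation = e^(−0.08)·[0.9666·0.0000 + 0.0334·0.0000] = 0.0000; exercise value = 0.0000 ≤ continuation, so V_d = 0.0000
Node 0 (S = 75): continuation = e^(−0.08)·[0.9666·17.3755 + 0.0334·0.0000] = 15.5035; exercise value = 0.0000 ≤ continuation, so V_0 = 15.5035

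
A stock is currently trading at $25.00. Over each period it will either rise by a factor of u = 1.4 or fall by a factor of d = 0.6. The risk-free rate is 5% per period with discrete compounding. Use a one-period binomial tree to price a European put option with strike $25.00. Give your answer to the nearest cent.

$4.17

Risk-neutral probability p = (1 + 0.05 − 0.6)/(1.4 − 0.6) = 0.4500/0.8000 = 0.5625
Terminal stock prices: S_u = 35, S_d = 15
Terminal payoffs (K − S): max(-10, 0) = 0, max(10, 0) = 10
Node 0 (S = 25): V_0 = 1/1.05·[0.5625·0.0000 + 0.4375·10.0000] = 4.1667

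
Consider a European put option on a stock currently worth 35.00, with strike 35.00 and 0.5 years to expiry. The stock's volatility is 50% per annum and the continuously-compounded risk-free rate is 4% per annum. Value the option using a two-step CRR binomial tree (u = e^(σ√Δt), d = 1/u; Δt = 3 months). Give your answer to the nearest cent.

3.97

CRR parameters: u = e^(σ√Δt) = e^(0.5·√0.25) = 1.2840, d = 1/u = 0.7788
Per-period rate: rΔt = 0.04·0.25 = 0.01, so R = e^0.01 = 1.0101
Risk-neutral probability p = (e^0.01 − 0.7788)/(1.2840 − 0.7788) = 0.2312/0.5052 = 0.4577
Terminal stock prices: S_uu = 57.71, S_ud = 35, S_dd = 21.23
Terminal payoffs (K − S): max(-22.71, 0) = 0, max(0, 0) = 0, max(13.77, 0) = 13.77
Node u (S = 44.94): V_u = e^(−0.01)·[0.4577·0.0000 + 0.5423·0.0000] = 0.0000
Node d (S = 27.26): V_d = e^(−0.01)·[0.4577·0.0000 + 0.5423·13.7714] = 7.3937
Node 0 (S = 35): V_0 = e^(−0.01)·[0.4577·0.0000 + 0.5423·7.3937] = 3.9696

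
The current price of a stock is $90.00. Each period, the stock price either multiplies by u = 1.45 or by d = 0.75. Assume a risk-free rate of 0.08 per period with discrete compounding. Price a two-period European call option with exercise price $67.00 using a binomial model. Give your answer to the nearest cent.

Risk-neutral probability p = (1 + 0.08 − 0.75)/(1.45 − 0.75) = 0.3300/0.7000 = 0.4714
Terminal stock prices: S_uu = 189.2, S_ud = 97.88, S_dd = 50.62
Terminal payoffs (S − K): max(122.2, 0) = 122.2, max(30.88, 0) = 30.88, max(-16.38, 0) = 0
Node u (S = 130.5): V_u = 1/1.08·[0.4714·122.2250 + 0.5286·30.8750] = 68.4630
Node d (S = 67.5): V_d = 1/1.08·[0.4714·30.8750 + 0.5286·0.0000] = 13.4772
Node 0 (S = 90): V_0 = 1/1.08·[0.4714·68.4630 + 0.5286·13.4772] = 36.4806

$36.48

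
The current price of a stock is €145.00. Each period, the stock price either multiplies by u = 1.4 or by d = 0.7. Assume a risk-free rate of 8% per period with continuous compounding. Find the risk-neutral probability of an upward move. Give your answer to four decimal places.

p = 0.5476

Risk-neutral probability p = (e^0.08 − 0.7)/(1.4 − 0.7) = 0.3833/0.7000 = 0.5476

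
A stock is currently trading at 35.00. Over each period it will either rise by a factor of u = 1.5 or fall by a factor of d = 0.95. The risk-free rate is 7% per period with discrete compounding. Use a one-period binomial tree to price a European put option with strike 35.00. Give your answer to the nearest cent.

Risk-neutral probability p = (1 + 0.07 − 0.95)/(1.5 − 0.95) = 0.1200/0.5500 = 0.2182
Terminal stock prices: S_u = 52.5, S_d = 33.25
Terminal payoffs (K − S): max(-17.5, 0) = 0, max(1.75, 0) = 1.75
Node 0 (S = 35): V_0 = 1/1.07·[0.2182·0.0000 + 0.7818·1.7500] = 1.2787

1.28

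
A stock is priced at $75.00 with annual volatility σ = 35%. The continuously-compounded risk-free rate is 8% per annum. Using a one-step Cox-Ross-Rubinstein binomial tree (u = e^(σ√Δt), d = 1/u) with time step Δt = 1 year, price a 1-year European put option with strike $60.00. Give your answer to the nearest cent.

$3.10

CRR parameters: u = e^(σ√Δt) = e^(0.35·√1) = 1.4191, d = 1/u = 0.7047
Per-period rate: rΔt = 0.08·1 = 0.08, so R = e^0.08 = 1.0833
Risk-neutral probability p = (e^0.08 − 0.7047)/(1.4191 − 0.7047) = 0.3786/0.7144 = 0.5300
Terminal stock prices: S_u = 106.4, S_d = 52.85
Terminal payoffs (K − S): max(-46.43, 0) = 0, max(7.148, 0) = 7.148
Node 0 (S = 75): V_0 = e^(−0.08)·[0.5300·0.0000 + 0.4700·7.1484] = 3.1016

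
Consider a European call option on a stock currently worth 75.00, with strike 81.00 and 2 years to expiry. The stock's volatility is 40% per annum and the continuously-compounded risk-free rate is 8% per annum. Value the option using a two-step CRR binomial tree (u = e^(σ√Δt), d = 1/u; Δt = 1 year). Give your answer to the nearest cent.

18.50

CRR parameters: u = e^(σ√Δt) = e^(0.4·√1) = 1.4918, d = 1/u = 0.6703
Per-period rate: rΔt = 0.08·1 = 0.08, so R = e^0.08 = 1.0833
Risk-neutral probability p = (e^0.08 − 0.6703)/(1.4918 − 0.6703) = 0.4130/0.8215 = 0.5027
Terminal stock prices: S_uu = 166.9, S_ud = 75, S_dd = 33.7
Terminal payoffs (S − K): max(85.92, 0) = 85.92, max(-6, 0) = 0, max(-47.3, 0) = 0
Node u (S = 111.9): V_u = e^(−0.08)·[0.5027·85.9156 + 0.4973·0.0000] = 39.8688
Node d (S = 50.27): V_d = e^(−0.08)·[0.5027·0.0000 + 0.4973·0.0000] = 0.0000
Node 0 (S = 75): V_0 = e^(−0.08)·[0.5027·39.8688 + 0.4973·0.0000] = 18.5010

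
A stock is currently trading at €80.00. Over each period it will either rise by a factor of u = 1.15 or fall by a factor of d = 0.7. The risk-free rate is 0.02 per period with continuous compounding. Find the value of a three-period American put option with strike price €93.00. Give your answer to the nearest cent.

Risk-neutral probability p = (e^0.02 − 0.7)/(1.15 − 0.7) = 0.3202/0.4500 = 0.7116
Terminal stock prices: S_uuu = 121.7, S_uud = 74.06, S_udd = 45.08, S_ddd = 27.44
Terminal payoffs (K − S): max(-28.67, 0) = 0, max(18.94, 0) = 18.94, max(47.92, 0) = 47.92, max(65.56, 0) = 65.56
Node uu (S = 105.8): continuation = e^(−0.02)·[0.7116·0.0000 + 0.2884·18.9400] = 5.3549; exercise value = 0.0000 ≤ continuation, so V_uu = 5.3549
Node ud (S = 64.4): continuation = e^(−0.02)·[0.7116·18.9400 + 0.2884·47.9200] = 26.7585; exercise value = 28.6000 > continuation, so V_ud = 28.6000 (exercise)
Node dd (S = 39.2): continuation = e^(−0.02)·[0.7116·47.9200 + 0.2884·65.5600] = 51.9585; exercise value = 53.8000 > continuation, so V_dd = 53.8000 (exercise)
Node u (S = 92): continuation = e^(−0.02)·[0.7116·5.3549 + 0.2884·28.6000] = 11.8210; exercise value = 1.0000 ≤ continuation, so V_u = 11.8210
Node d (S = 56): continuation = e^(−0.02)·[0.7116·28.6000 + 0.2884·53.8000] = 35.1585; exercise value = 37.0000 > continuation, so V_d = 37.0000 (exercise)
Node 0 (S = 80): continuation = e^(−0.02)·[0.7116·11.8210 + 0.2884·37.0000] = 18.7058; exercise value = 13.0000 ≤ continuation, so V_0 = 18.7058

€18.71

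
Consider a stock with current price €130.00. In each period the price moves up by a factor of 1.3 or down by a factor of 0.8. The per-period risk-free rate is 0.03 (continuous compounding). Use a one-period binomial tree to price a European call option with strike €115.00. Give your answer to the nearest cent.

€24.15

Risk-neutral probability p = (e^0.03 − 0.8)/(1.3 − 0.8) = 0.2305/0.5000 = 0.4609
Terminal stock prices: S_u = 169, S_d = 104
Terminal payoffs (S − K): max(54, 0) = 54, max(-11, 0) = 0
Node 0 (S = 130): V_0 = e^(−0.03)·[0.4609·54.0000 + 0.5391·0.0000] = 24.1535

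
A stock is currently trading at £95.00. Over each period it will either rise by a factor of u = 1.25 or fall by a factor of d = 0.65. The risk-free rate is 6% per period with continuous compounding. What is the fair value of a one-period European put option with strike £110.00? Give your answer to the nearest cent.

Risk-neutral probability p = (e^0.06 − 0.65)/(1.25 − 0.65) = 0.4118/0.6000 = 0.6864
Terminal stock prices: S_u = 118.8, S_d = 61.75
Terminal payoffs (K − S): max(-8.75, 0) = 0, max(48.25, 0) = 48.25
Node 0 (S = 95): V_0 = e^(−0.06)·[0.6864·0.0000 + 0.3136·48.2500] = 14.2503

£14.25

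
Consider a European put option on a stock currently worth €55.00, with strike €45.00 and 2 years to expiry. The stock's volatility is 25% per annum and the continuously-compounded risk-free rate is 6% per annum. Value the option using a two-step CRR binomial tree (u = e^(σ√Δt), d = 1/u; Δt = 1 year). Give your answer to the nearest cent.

€2.00

CRR parameters: u = e^(σ√Δt) = e^(0.25·√1) = 1.2840, d = 1/u = 0.7788
Per-period rate: rΔt = 0.06·1 = 0.06, so R = e^0.06 = 1.0618
Risk-neutral probability p = (e^0.06 − 0.7788)/(1.2840 − 0.7788) = 0.2830/0.5052 = 0.5602
Terminal stock prices: S_uu = 90.68, S_ud = 55, S_dd = 33.36
Terminal payoffs (K − S): max(-45.68, 0) = 0, max(-10, 0) = 0, max(11.64, 0) = 11.64
Node u (S = 70.62): V_u = e^(−0.06)·[0.5602·0.0000 + 0.4398·0.0000] = 0.0000
Node d (S = 42.83): V_d = e^(−0.06)·[0.5602·0.0000 + 0.4398·11.6408] = 4.8213
Node 0 (S = 55): V_0 = e^(−0.06)·[0.5602·0.0000 + 0.4398·4.8213] = 1.9968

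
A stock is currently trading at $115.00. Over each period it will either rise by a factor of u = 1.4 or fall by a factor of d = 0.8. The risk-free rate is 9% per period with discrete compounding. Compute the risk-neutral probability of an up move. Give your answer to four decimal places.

Risk-neutral probability p = (1 + 0.09 − 0.8)/(1.4 − 0.8) = 0.2900/0.6000 = 0.4833

p = 0.4833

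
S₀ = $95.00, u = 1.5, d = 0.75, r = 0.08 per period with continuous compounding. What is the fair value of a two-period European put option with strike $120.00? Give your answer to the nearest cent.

Risk-neutral probability p = (e^0.08 − 0.75)/(1.5 − 0.75) = 0.3333/0.7500 = 0.4444
Terminal stock prices: S_uu = 213.8, S_ud = 106.9, S_dd = 53.44
Terminal payoffs (K − S): max(-93.75, 0) = 0, max(13.12, 0) = 13.12, max(66.56, 0) = 66.56
Node u (S = 142.5): V_u = e^(−0.08)·[0.4444·0.0000 + 0.5556·13.1250] = 6.7318
Node d (S = 71.25): V_d = e^(−0.08)·[0.4444·13.1250 + 0.5556·66.5625] = 39.5240
Node 0 (S = 95): V_0 = e^(−0.08)·[0.4444·6.7318 + 0.5556·39.5240] = 23.0333

$23.03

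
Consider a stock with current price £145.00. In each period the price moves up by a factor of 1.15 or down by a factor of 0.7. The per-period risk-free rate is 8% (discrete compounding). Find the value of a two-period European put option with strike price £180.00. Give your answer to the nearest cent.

Risk-neutral probability p = (1 + 0.08 − 0.7)/(1.15 − 0.7) = 0.3800/0.4500 = 0.8444
Terminal stock prices: S_uu = 191.8, S_ud = 116.7, S_dd = 71.05
Terminal payoffs (K − S): max(-11.76, 0) = 0, max(63.28, 0) = 63.28, max(109, 0) = 109
Node u (S = 166.8): V_u = 1/1.08·[0.8444·0.0000 + 0.1556·63.2750] = 9.1137
Node d (S = 101.5): V_d = 1/1.08·[0.8444·63.2750 + 0.1556·108.9500] = 65.1667
Node 0 (S = 145): V_0 = 1/1.08·[0.8444·9.1137 + 0.1556·65.1667] = 16.5121

£16.51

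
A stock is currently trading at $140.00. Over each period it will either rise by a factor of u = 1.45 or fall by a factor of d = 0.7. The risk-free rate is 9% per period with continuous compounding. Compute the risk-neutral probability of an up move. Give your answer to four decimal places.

Risk-neutral probability p = (e^0.09 − 0.7)/(1.45 − 0.7) = 0.3942/0.7500 = 0.5256

p = 0.5256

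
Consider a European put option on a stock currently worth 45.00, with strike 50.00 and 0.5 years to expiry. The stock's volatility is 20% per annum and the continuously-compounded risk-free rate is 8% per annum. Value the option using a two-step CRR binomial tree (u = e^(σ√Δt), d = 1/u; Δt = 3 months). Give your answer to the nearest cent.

4.62

CRR parameters: u = e^(σ√Δt) = e^(0.2·√0.25) = 1.1052, d = 1/u = 0.9048
Per-period rate: rΔt = 0.08·0.25 = 0.02, so R = e^0.02 = 1.0202
Risk-neutral probability p = (e^0.02 − 0.9048)/(1.1052 − 0.9048) = 0.1154/0.2003 = 0.5759
Terminal stock prices: S_uu = 54.96, S_ud = 45, S_dd = 36.84
Terminal payoffs (K − S): max(-4.963, 0) = 0, max(5, 0) = 5, max(13.16, 0) = 13.16
Node u (S = 49.73): V_u = e^(−0.02)·[0.5759·0.0000 + 0.4241·5.0000] = 2.0787
Node d (S = 40.72): V_d = e^(−0.02)·[0.5759·5.0000 + 0.4241·13.1571] = 8.2922
Node 0 (S = 45): V_0 = e^(−0.02)·[0.5759·2.0787 + 0.4241·8.2922] = 4.6208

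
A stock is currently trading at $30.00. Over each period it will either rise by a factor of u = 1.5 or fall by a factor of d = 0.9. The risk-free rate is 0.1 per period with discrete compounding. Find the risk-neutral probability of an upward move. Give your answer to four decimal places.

Risk-neutral probability p = (1 + 0.1 − 0.9)/(1.5 − 0.9) = 0.2000/0.6000 = 0.3333

p = 0.3333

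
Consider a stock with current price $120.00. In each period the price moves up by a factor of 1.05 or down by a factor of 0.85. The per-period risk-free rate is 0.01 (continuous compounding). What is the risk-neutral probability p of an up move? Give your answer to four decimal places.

p = 0.8003

Risk-neutral probability p = (e^0.01 − 0.85)/(1.05 − 0.85) = 0.1601/0.2000 = 0.8003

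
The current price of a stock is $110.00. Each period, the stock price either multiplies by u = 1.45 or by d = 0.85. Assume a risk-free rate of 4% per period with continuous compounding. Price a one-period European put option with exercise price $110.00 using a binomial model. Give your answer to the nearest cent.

$10.81

Risk-neutral probability p = (e^0.04 − 0.85)/(1.45 − 0.85) = 0.1908/0.6000 = 0.3180
Terminal stock prices: S_u = 159.5, S_d = 93.5
Terminal payoffs (K − S): max(-49.5, 0) = 0, max(16.5, 0) = 16.5
Node 0 (S = 110): V_0 = e^(−0.04)·[0.3180·0.0000 + 0.6820·16.5000] = 10.8115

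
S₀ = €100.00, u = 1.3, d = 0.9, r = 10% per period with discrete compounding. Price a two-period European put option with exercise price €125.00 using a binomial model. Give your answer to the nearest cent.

Risk-neutral probability p = (1 + 0.1 − 0.9)/(1.3 − 0.9) = 0.2000/0.4000 = 0.5000
Terminal stock prices: S_uu = 169, S_ud = 117, S_dd = 81
Terminal payoffs (K − S): max(-44, 0) = 0, max(8, 0) = 8, max(44, 0) = 44
Node u (S = 130): V_u = 1/1.1·[0.5000·0.0000 + 0.5000·8.0000] = 3.6364
Node d (S = 90): V_d = 1/1.1·[0.5000·8.0000 + 0.5000·44.0000] = 23.6364
Node 0 (S = 100): V_0 = 1/1.1·[0.5000·3.6364 + 0.5000·23.6364] = 12.3967

€12.40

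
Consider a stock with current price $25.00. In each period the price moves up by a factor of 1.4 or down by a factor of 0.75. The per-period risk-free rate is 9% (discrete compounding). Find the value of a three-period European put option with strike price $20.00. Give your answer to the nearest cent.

Risk-neutral probability p = (1 + 0.09 − 0.75)/(1.4 − 0.75) = 0.3400/0.6500 = 0.5231
Terminal stock prices: S_uuu = 68.6, S_uud = 36.75, S_udd = 19.69, S_ddd = 10.55
Terminal payoffs (K − S): max(-48.6, 0) = 0, max(-16.75, 0) = 0, max(0.3125, 0) = 0.3125, max(9.453, 0) = 9.453
Node uu (S = 49): V_uu = 1/1.09·[0.5231·0.0000 + 0.4769·0.0000] = 0.0000
Node ud (S = 26.25): V_ud = 1/1.09·[0.5231·0.0000 + 0.4769·0.3125] = 0.1367
Node dd (S = 14.06): V_dd = 1/1.09·[0.5231·0.3125 + 0.4769·9.4531] = 4.2861
Node u (S = 35): V_u = 1/1.09·[0.5231·0.0000 + 0.4769·0.1367] = 0.0598
Node d (S = 18.75): V_d = 1/1.09·[0.5231·0.1367 + 0.4769·4.2861] = 1.9410
Node 0 (S = 25): V_0 = 1/1.09·[0.5231·0.0598 + 0.4769·1.9410] = 0.8780

$0.88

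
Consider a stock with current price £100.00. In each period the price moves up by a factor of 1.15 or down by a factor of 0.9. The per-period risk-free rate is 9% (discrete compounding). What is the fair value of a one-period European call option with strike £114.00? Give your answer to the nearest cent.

Risk-neutral probability p = (1 + 0.09 − 0.9)/(1.15 − 0.9) = 0.1900/0.2500 = 0.7600
Terminal stock prices: S_u = 115, S_d = 90
Terminal payoffs (S − K): max(1, 0) = 1, max(-24, 0) = 0
Node 0 (S = 100): V_0 = 1/1.09·[0.7600·1.0000 + 0.2400·0.0000] = 0.6972

£0.70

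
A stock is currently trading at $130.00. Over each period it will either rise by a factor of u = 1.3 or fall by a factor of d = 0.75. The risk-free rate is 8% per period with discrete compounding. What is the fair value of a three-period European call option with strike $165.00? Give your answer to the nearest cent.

Risk-neutral probability p = (1 + 0.08 − 0.75)/(1.3 − 0.75) = 0.3300/0.5500 = 0.6000
Terminal stock prices: S_uuu = 285.6, S_uud = 164.8, S_udd = 95.06, S_ddd = 54.84
Terminal payoffs (S − K): max(120.6, 0) = 120.6, max(-0.225, 0) = 0, max(-69.94, 0) = 0, max(-110.2, 0) = 0
Node uu (S = 219.7): V_uu = 1/1.08·[0.6000·120.6100 + 0.4000·0.0000] = 67.0056
Node ud (S = 126.8): V_ud = 1/1.08·[0.6000·0.0000 + 0.4000·0.0000] = 0.0000
Node dd (S = 73.12): V_dd = 1/1.08·[0.6000·0.0000 + 0.4000·0.0000] = 0.0000
Node u (S = 169): V_u = 1/1.08·[0.6000·67.0056 + 0.4000·0.0000] = 37.2253
Node d (S = 97.5): V_d = 1/1.08·[0.6000·0.0000 + 0.4000·0.0000] = 0.0000
Node 0 (S = 130): V_0 = 1/1.08·[0.6000·37.2253 + 0.4000·0.0000] = 20.6807

$20.68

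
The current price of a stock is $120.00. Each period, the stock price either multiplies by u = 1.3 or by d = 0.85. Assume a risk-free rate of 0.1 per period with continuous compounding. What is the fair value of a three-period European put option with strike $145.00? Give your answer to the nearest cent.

Risk-neutral probability p = (e^0.1 − 0.85)/(1.3 − 0.85) = 0.2552/0.4500 = 0.5670
Terminal stock prices: S_uuu = 263.6, S_uud = 172.4, S_udd = 112.7, S_ddd = 73.69
Terminal payoffs (K − S): max(-118.6, 0) = 0, max(-27.38, 0) = 0, max(32.29, 0) = 32.29, max(71.31, 0) = 71.31
Node uu (S = 202.8): V_uu = e^(−0.1)·[0.5670·0.0000 + 0.4330·0.0000] = 0.0000
Node ud (S = 132.6): V_ud = e^(−0.1)·[0.5670·0.0000 + 0.4330·32.2900] = 12.6497
Node dd (S = 86.7): V_dd = e^(−0.1)·[0.5670·32.2900 + 0.4330·71.3050] = 44.5014
Node u (S = 156): V_u = e^(−0.1)·[0.5670·0.0000 + 0.4330·12.6497] = 4.9555
Node d (S = 102): V_d = e^(−0.1)·[0.5670·12.6497 + 0.4330·44.5014] = 23.9239
Node 0 (S = 120): V_0 = e^(−0.1)·[0.5670·4.9555 + 0.4330·23.9239] = 11.9149

$11.91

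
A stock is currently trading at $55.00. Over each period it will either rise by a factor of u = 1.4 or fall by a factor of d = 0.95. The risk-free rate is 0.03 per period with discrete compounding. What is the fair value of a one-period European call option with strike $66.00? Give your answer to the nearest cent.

Risk-neutral probability p = (1 + 0.03 − 0.95)/(1.4 − 0.95) = 0.0800/0.4500 = 0.1778
Terminal stock prices: S_u = 77, S_d = 52.25
Terminal payoffs (S − K): max(11, 0) = 11, max(-13.75, 0) = 0
Node 0 (S = 55): V_0 = 1/1.03·[0.1778·11.0000 + 0.8222·0.0000] = 1.8986

$1.90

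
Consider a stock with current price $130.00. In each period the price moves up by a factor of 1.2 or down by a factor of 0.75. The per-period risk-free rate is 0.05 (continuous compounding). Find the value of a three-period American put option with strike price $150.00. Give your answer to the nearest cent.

Risk-neutral probability p = (e^0.05 − 0.75)/(1.2 − 0.75) = 0.3013/0.4500 = 0.6695
Terminal stock prices: S_uuu = 224.6, S_uud = 140.4, S_udd = 87.75, S_ddd = 54.84
Terminal payoffs (K − S): max(-74.64, 0) = 0, max(9.6, 0) = 9.6, max(62.25, 0) = 62.25, max(95.16, 0) = 95.16
Node uu (S = 187.2): continuation = e^(−0.05)·[0.6695·0.0000 + 0.3305·9.6000] = 3.0181; exercise value = 0.0000 ≤ continuation, so V_uu = 3.0181
Node ud (S = 117): continuation = e^(−0.05)·[0.6695·9.6000 + 0.3305·62.2500] = 25.6844; exercise value = 33.0000 > continuation, so V_ud = 33.0000 (exercise)
Node dd (S = 73.12): continuation = e^(−0.05)·[0.6695·62.2500 + 0.3305·95.1562] = 69.5594; exercise value = 76.8750 > continuation, so V_dd = 76.8750 (exercise)
Node u (S = 156): continuation = e^(−0.05)·[0.6695·3.0181 + 0.3305·33.0000] = 12.2969; exercise value = 0.0000 ≤ continuation, so V_u = 12.2969
Node d (S = 97.5): continuation = e^(−0.05)·[0.6695·33.0000 + 0.3305·76.8750] = 45.1844; exercise value = 52.5000 > continuation, so V_d = 52.5000 (exercise)
Node 0 (S = 130): continuation = e^(−0.05)·[0.6695·12.2969 + 0.3305·52.5000] = 24.3366; exercise value = 20.0000 ≤ continuation, so V_0 = 24.3366

$24.34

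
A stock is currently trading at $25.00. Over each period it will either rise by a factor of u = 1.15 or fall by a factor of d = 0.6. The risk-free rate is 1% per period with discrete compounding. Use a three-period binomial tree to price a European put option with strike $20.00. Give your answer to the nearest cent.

Risk-neutral probability p = (1 + 0.01 − 0.6)/(1.15 − 0.6) = 0.4100/0.5500 = 0.7455
Terminal stock prices: S_uuu = 38.02, S_uud = 19.84, S_udd = 10.35, S_ddd = 5.4
Terminal payoffs (K − S): max(-18.02, 0) = 0, max(0.1625, 0) = 0.1625, max(9.65, 0) = 9.65, max(14.6, 0) = 14.6
Node uu (S = 33.06): V_uu = 1/1.01·[0.7455·0.0000 + 0.2545·0.1625] = 0.0410
Node ud (S = 17.25): V_ud = 1/1.01·[0.7455·0.1625 + 0.2545·9.6500] = 2.5520
Node dd (S = 9): V_dd = 1/1.01·[0.7455·9.6500 + 0.2545·14.6000] = 10.8020
Node u (S = 28.75): V_u = 1/1.01·[0.7455·0.0410 + 0.2545·2.5520] = 0.6734
Node d (S = 15): V_d = 1/1.01·[0.7455·2.5520 + 0.2545·10.8020] = 4.6059
Node 0 (S = 25): V_0 = 1/1.01·[0.7455·0.6734 + 0.2545·4.6059] = 1.6578

$1.66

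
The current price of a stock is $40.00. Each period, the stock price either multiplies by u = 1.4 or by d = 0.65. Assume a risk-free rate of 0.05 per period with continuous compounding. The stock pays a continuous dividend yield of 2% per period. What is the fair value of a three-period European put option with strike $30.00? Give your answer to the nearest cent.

Per-period risk-free factor R = e^0.05 = 1.0513; dividend-adjusted growth = e^(0.05−0.02) = 1.0305.
Risk-neutral probability p = (1.0305 − 0.65)/(1.4 − 0.65) = 0.3805/0.7500 = 0.5073
Terminal stock prices: S_uuu = 109.8, S_uud = 50.96, S_udd = 23.66, S_ddd = 10.98
Terminal payoffs (K − S): max(-79.76, 0) = 0, max(-20.96, 0) = 0, max(6.34, 0) = 6.34, max(19.02, 0) = 19.02
Node uu (S = 78.4): V_uu = e^(−0.05)·[0.5073·0.0000 + 0.4927·0.0000] = 0.0000
Node ud (S = 36.4): V_ud = e^(−0.05)·[0.5073·0.0000 + 0.4927·6.3400] = 2.9715
Node dd (S = 16.9): V_dd = e^(−0.05)·[0.5073·6.3400 + 0.4927·19.0150] = 11.9715
Node u (S = 56): V_u = e^(−0.05)·[0.5073·0.0000 + 0.4927·2.9715] = 1.3927
Node d (S = 26): V_d = e^(−0.05)·[0.5073·2.9715 + 0.4927·11.9715] = 7.0449
Node 0 (S = 40): V_0 = e^(−0.05)·[0.5073·1.3927 + 0.4927·7.0449] = 3.9740

$3.97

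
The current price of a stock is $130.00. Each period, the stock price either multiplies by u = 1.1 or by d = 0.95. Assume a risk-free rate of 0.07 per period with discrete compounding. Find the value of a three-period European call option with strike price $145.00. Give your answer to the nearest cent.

$13.11

Risk-neutral probability p = (1 + 0.07 − 0.95)/(1.1 − 0.95) = 0.1200/0.1500 = 0.8000
Terminal stock prices: S_uuu = 173, S_uud = 149.4, S_udd = 129.1, S_ddd = 111.5
Terminal payoffs (S − K): max(28.03, 0) = 28.03, max(4.435, 0) = 4.435, max(-15.94, 0) = 0, max(-33.54, 0) = 0
Node uu (S = 157.3): V_uu = 1/1.07·[0.8000·28.0300 + 0.2000·4.4350] = 21.7860
Node ud (S = 135.8): V_ud = 1/1.07·[0.8000·4.4350 + 0.2000·0.0000] = 3.3159
Node dd (S = 117.3): V_dd = 1/1.07·[0.8000·0.0000 + 0.2000·0.0000] = 0.0000
Node u (S = 143): V_u = 1/1.07·[0.8000·21.7860 + 0.2000·3.3159] = 16.9084
Node d (S = 123.5): V_d = 1/1.07·[0.8000·3.3159 + 0.2000·0.0000] = 2.4792
Node 0 (S = 130): V_0 = 1/1.07·[0.8000·16.9084 + 0.2000·2.4792] = 13.1052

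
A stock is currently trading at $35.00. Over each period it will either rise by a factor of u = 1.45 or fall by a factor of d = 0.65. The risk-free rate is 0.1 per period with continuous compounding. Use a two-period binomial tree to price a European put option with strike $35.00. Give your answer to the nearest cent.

$3.88

Risk-neutral probability p = (e^0.1 − 0.65)/(1.45 − 0.65) = 0.4552/0.8000 = 0.5690
Terminal stock prices: S_uu = 73.59, S_ud = 32.99, S_dd = 14.79
Terminal payoffs (K − S): max(-38.59, 0) = 0, max(2.012, 0) = 2.012, max(20.21, 0) = 20.21
Node u (S = 50.75): V_u = e^(−0.1)·[0.5690·0.0000 + 0.4310·2.0125] = 0.7849
Node d (S = 22.75): V_d = e^(−0.1)·[0.5690·2.0125 + 0.4310·20.2125] = 8.9193
Node 0 (S = 35): V_0 = e^(−0.1)·[0.5690·0.7849 + 0.4310·8.9193] = 3.8828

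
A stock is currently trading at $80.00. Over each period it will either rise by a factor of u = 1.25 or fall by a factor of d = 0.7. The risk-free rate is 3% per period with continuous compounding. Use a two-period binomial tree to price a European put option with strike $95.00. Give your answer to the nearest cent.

Risk-neutral probability p = (e^0.03 − 0.7)/(1.25 − 0.7) = 0.3305/0.5500 = 0.6008
Terminal stock prices: S_uu = 125, S_ud = 70, S_dd = 39.2
Terminal payoffs (K − S): max(-30, 0) = 0, max(25, 0) = 25, max(55.8, 0) = 55.8
Node u (S = 100): V_u = e^(−0.03)·[0.6008·0.0000 + 0.3992·25.0000] = 9.6844
Node d (S = 56): V_d = e^(−0.03)·[0.6008·25.0000 + 0.3992·55.8000] = 36.1923
Node 0 (S = 80): V_0 = e^(−0.03)·[0.6008·9.6844 + 0.3992·36.1923] = 19.6667

$19.67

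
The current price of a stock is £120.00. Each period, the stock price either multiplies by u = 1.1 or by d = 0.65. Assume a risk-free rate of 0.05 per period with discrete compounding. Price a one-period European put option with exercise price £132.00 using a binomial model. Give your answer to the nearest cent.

Risk-neutral probability p = (1 + 0.05 − 0.65)/(1.1 − 0.65) = 0.4000/0.4500 = 0.8889
Terminal stock prices: S_u = 132, S_d = 78
Terminal payoffs (K − S): max(0, 0) = 0, max(54, 0) = 54
Node 0 (S = 120): V_0 = 1/1.05·[0.8889·0.0000 + 0.1111·54.0000] = 5.7143

£5.71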